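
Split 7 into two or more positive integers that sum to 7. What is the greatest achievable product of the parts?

12

Fill g[k] for k=2..7: at each k try every first piece i and multiply by the better of (k−i) uncut or g[k−i].
g[2] = 1×max(1,0) = 1×1 = 1
g[3] = 1×max(2,1) = 1×2 = 2
g[4] = 2×max(2,1) = 2×2 = 4
g[5] = 2×max(3,2) = 2×3 = 6
g[6] = 3×max(3,2) = 3×3 = 9
g[7] = 2×max(5,6) = 2×6 = 12
One optimal split: 3 + 2 + 2; product 3×2×2 = 12.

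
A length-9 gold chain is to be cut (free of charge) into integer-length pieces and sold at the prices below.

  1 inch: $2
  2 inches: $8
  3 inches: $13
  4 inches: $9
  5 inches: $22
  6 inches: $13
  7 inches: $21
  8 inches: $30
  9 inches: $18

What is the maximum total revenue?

39

Build r[k] bottom-up: r[k] = max over allowed piece i of (p[i] + r[k−i]).
r[1] = 2
r[2] = max(2+2, 8+0) = 8
r[3] = max(2+8, 8+2, 13+0) = 13
r[4] = max(2+13, 8+8, 13+2, 9+0) = 16
r[5] = max(2+16, 8+13, 13+8, 9+2, 22+0) = 22
r[6] = max(2+22, 8+16, 13+13, 9+8, 22+2, 13+0) = 26
r[7] = max(2+26, 8+22, 13+16, …, 13+2, 21+0) = 30
r[8] = max(2+30, 8+26, 13+22, …, 21+2, 30+0) = 35
r[9] = max(2+35, 8+30, 13+26, …, 30+2, 18+0) = 39
One optimal cutting: 3 + 3 + 3 → $13 + $13 + $13 = $39.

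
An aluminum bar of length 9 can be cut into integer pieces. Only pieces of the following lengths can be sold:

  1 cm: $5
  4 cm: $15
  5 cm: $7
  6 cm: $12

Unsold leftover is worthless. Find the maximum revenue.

45

Build r[k] bottom-up: r[k] = max over allowed piece i of (p[i] + r[k−i]).
r[1] = 5
r[2] = 10  (first piece 1, then r[1]=5)
r[3] = 15  (first piece 1, then r[2]=10)
r[4] = 20  (first piece 1, then r[3]=15)
r[5] = 25  (first piece 1, then r[4]=20)
r[6] = 30  (first piece 1, then r[5]=25)
r[7] = 35  (first piece 1, then r[6]=30)
r[8] = 40  (first piece 1, then r[7]=35)
r[9] = 45  (first piece 1, then r[8]=40)
One optimal cutting: 1 + 1 + 1 + 1 + 1 + 1 + 1 + 1 + 1 → $45.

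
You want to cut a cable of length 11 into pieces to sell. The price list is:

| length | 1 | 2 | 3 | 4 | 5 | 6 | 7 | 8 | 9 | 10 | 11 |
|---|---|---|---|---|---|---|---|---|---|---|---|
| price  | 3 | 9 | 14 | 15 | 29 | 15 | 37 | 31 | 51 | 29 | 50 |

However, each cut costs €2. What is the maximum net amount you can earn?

Let net[k] be the best obtainable value from length k. For each k, try every first piece i and keep the best of price[i] + net[k−i] minus the 2 cut fee when i<k.
net[1] = 3
net[2] = max(3+3-2, 9+0) = 9
net[3] = max(3+9-2, 9+3-2, 14+0) = 14
net[4] = max(3+14-2, 9+9-2, 14+3-2, 15+0) = 16
net[5] = max(3+16-2, 9+14-2, 14+9-2, 15+3-2, 29+0) = 29
net[6] = max(3+29-2, 9+16-2, 14+14-2, 15+9-2, 29+3-2, 15+0) = 30
net[7] = max(3+30-2, 9+29-2, 14+16-2, …, 15+3-2, 37+0) = 37
net[8] = max(3+37-2, 9+30-2, 14+29-2, …, 37+3-2, 31+0) = 41
net[9] = max(3+41-2, 9+37-2, 14+30-2, …, 31+3-2, 51+0) = 51
net[10] = max(3+51-2, 9+41-2, 14+37-2, …, 51+3-2, 29+0) = 56
net[11] = max(3+56-2, 9+51-2, 14+41-2, …, 29+3-2, 50+0) = 58
One optimal plan: pieces 9 + 2 (1 cut) → €60 − €2 = €58.

58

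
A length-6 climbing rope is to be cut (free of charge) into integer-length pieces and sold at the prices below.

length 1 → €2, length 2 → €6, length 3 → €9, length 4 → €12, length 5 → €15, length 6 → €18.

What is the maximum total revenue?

Build v[k] bottom-up: v[k] = max over allowed piece i of (p[i] + v[k−i]).
v[1] = 2
v[2] = max(2+2, 6+0) = 6
v[3] = max(2+6, 6+2, 9+0) = 9
v[4] = max(2+9, 6+6, 9+2, 12+0) = 12
v[5] = max(2+12, 6+9, 9+6, 12+2, 15+0) = 15
v[6] = max(2+15, 6+12, 9+9, 12+6, 15+2, 18+0) = 18
One optimal cutting: 2 + 2 + 2 → €6 + €6 + €6 = €18.

18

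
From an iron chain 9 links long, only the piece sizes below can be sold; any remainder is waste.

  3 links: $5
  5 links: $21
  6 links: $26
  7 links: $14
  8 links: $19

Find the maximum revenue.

Let f[k] be the best obtainable value from length k. For each k, try every first piece i and keep the best of price[i] + f[k−i].
f[1] = 0
f[2] = 0
f[3] = 5
f[4] = 5
f[5] = max(5+0, 21+0) = 21
f[6] = max(5+5, 21+0, 26+0) = 26
f[7] = max(5+5, 21+0, 26+0, 14+0) = 26
f[8] = max(5+21, 21+5, 26+0, 14+0, 19+0) = 26
f[9] = max(5+26, 21+5, 26+5, 14+0, 19+0) = 31
One optimal cutting: 6 + 3 → $31.

31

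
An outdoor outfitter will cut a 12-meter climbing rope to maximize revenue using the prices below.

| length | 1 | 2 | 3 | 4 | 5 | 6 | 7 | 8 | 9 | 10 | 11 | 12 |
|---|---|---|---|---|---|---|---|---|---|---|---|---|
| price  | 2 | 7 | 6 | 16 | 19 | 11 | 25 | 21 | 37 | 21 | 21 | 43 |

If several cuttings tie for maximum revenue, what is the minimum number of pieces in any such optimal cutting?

3

Consider every possible first cut. r[k] is the best of p[i]+r[k−i] over all sellable i≤k.
r[1] = 2
r[2] = 7
r[3] = 9  (first piece 1, then r[2]=7)
r[4] = 16
r[5] = 19
r[6] = 23  (first piece 2, then r[4]=16)
r[7] = 26  (first piece 2, then r[5]=19)
r[8] = 32  (first piece 4, then r[4]=16)
r[9] = 37
r[10] = 39  (first piece 1, then r[9]=37)
r[11] = 44  (first piece 2, then r[9]=37)
r[12] = 48  (first piece 4, then r[8]=32)
Maximum revenue is €48.
Now minimize piece count subject to staying optimal: for each k, pieces[k] = 1 + min over i with p[i]+r[k−i]=r[k] of pieces[k−i].
pieces[9] = 1
pieces[10] = 2
pieces[11] = 2
pieces[12] = 3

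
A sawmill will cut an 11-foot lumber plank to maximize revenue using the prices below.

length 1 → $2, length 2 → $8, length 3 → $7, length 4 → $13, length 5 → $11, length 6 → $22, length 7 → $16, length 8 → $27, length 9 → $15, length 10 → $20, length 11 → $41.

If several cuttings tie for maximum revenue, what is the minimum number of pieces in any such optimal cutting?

6

Build r[k] bottom-up: r[k] = max over allowed piece i of (p[i] + r[k−i]).
r[1] = 2
r[2] = max(2+2, 8+0) = 8
r[3] = max(2+8, 8+2, 7+0) = 10
r[4] = max(2+10, 8+8, 7+2, 13+0) = 16
r[5] = max(2+16, 8+10, 7+8, 13+2, 11+0) = 18
r[6] = max(2+18, 8+16, 7+10, 13+8, 11+2, 22+0) = 24
r[7] = max(2+24, 8+18, 7+16, …, 22+2, 16+0) = 26
r[8] = max(2+26, 8+24, 7+18, …, 16+2, 27+0) = 32
r[9] = max(2+32, 8+26, 7+24, …, 27+2, 15+0) = 34
r[10] = max(2+34, 8+32, 7+26, …, 15+2, 20+0) = 40
r[11] = max(2+40, 8+34, 7+32, …, 20+2, 41+0) = 42
Maximum revenue is $42.
Now minimize piece count subject to staying optimal: for each k, pieces[k] = 1 + min over i with p[i]+r[k−i]=r[k] of pieces[k−i].
pieces[8] = 4
pieces[9] = 5
pieces[10] = 5
pieces[11] = 6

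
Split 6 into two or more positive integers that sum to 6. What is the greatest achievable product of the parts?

9

Fill m[k] for k=2..6: at each k try every first piece i and multiply by the better of (k−i) uncut or m[k−i].
m[2] = 1*max(1,0) = 1*1 = 1
m[3] = 1*max(2,1) = 1*2 = 2
m[4] = 2*max(2,1) = 2*2 = 4
m[5] = 2*max(3,2) = 2*3 = 6
m[6] = 3*max(3,2) = 3*3 = 9
One optimal split: 3 + 3; product 3*3 = 9.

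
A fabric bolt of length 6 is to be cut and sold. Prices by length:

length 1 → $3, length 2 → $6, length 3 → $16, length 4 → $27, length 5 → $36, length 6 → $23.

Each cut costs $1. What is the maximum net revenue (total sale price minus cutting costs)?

Build net[k] bottom-up: net[k] = max over allowed piece i of (p[i] + net[k−i]) − 1 per cut.
net[1] = 3
net[2] = max(3+3-1, 6+0) = 6
net[3] = max(3+6-1, 6+3-1, 16+0) = 16
net[4] = max(3+16-1, 6+6-1, 16+3-1, 27+0) = 27
net[5] = max(3+27-1, 6+16-1, 16+6-1, 27+3-1, 36+0) = 36
net[6] = max(3+36-1, 6+27-1, 16+16-1, 27+6-1, 36+3-1, 23+0) = 38
One optimal plan: pieces 5 + 1 (1 cut) → $39 − $1 = $38.

38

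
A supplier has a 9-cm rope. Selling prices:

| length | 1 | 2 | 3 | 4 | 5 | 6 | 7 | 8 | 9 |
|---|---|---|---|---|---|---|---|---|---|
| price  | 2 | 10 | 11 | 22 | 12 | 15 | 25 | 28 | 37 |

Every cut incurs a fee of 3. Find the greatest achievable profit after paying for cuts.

Consider every possible first cut. v[k] is the best of p[i]+v[k−i] over all sellable i≤k, charging 3 whenever i<k.
v[1] = 2
v[2] = max(2+2-3, 10+0) = 10
v[3] = max(2+10-3, 10+2-3, 11+0) = 11
v[4] = max(2+11-3, 10+10-3, 11+2-3, 22+0) = 22
v[5] = max(2+22-3, 10+11-3, 11+10-3, 22+2-3, 12+0) = 21
v[6] = max(2+21-3, 10+22-3, 11+11-3, 22+10-3, 12+2-3, 15+0) = 29
v[7] = max(2+29-3, 10+21-3, 11+22-3, …, 15+2-3, 25+0) = 30
v[8] = max(2+30-3, 10+29-3, 11+21-3, …, 25+2-3, 28+0) = 41
v[9] = max(2+41-3, 10+30-3, 11+29-3, …, 28+2-3, 37+0) = 40
One optimal plan: pieces 4 + 4 + 1 (2 cuts) → 46 − 6 = 40.

40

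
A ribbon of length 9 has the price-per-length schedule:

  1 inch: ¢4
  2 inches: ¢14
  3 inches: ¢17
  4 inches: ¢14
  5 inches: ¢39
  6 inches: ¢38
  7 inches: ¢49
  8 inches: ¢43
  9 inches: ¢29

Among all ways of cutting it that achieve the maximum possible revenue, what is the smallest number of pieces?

Build r[k] bottom-up: r[k] = max over allowed piece i of (p[i] + r[k−i]).
r[1] = 4
r[2] = 14
r[3] = 18  (first piece 1, then r[2]=14)
r[4] = 28  (first piece 2, then r[2]=14)
r[5] = 39
r[6] = 43  (first piece 1, then r[5]=39)
r[7] = 53  (first piece 2, then r[5]=39)
r[8] = 57  (first piece 1, then r[7]=53)
r[9] = 67  (first piece 2, then r[7]=53)
Maximum revenue is ¢67.
Now minimize piece count subject to staying optimal: for each k, pieces[k] = 1 + min over i with p[i]+r[k−i]=r[k] of pieces[k−i].
pieces[6] = 2
pieces[7] = 2
pieces[8] = 3
pieces[9] = 3

3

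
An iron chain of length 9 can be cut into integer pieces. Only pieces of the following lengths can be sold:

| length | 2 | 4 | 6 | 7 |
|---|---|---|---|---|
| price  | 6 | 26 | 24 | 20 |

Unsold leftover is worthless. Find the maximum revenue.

52

Consider every possible first cut. f[k] is the best of p[i]+f[k−i] over all sellable i≤k.
f[1] = 0
f[2] = 6
f[3] = 6
f[4] = max(6+6, 26+0) = 26
f[5] = max(6+6, 26+0) = 26
f[6] = max(6+26, 26+6, 24+0) = 32
f[7] = max(6+26, 26+6, 24+0, 20+0) = 32
f[8] = max(6+32, 26+26, 24+6, 20+0) = 52
f[9] = max(6+32, 26+26, 24+6, 20+6) = 52
One optimal cutting: pieces 4 + 4 with 1 link of scrap → $52.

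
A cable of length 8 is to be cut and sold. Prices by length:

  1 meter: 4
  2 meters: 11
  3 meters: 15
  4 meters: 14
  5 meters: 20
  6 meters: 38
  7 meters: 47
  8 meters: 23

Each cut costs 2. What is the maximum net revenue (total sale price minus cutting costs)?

Let v[k] be the best obtainable value from length k. For each k, try every first piece i and keep the best of price[i] + v[k−i] minus the 2 cut fee when i<k.
v[1] = 4
v[2] = 11
v[3] = 15
v[4] = 20  (first piece 2, then v[2]=11)
v[5] = 24  (first piece 2, then v[3]=15)
v[6] = 38
v[7] = 47
v[8] = 49  (first piece 1, then v[7]=47)
One optimal plan: pieces 7 + 1 (1 cut) → 51 − 2 = 49.

49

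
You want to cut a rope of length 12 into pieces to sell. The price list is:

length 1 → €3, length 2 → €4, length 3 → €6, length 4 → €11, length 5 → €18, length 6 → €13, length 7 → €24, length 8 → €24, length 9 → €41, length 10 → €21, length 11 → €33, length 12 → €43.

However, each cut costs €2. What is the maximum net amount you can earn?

Build r[k] bottom-up: r[k] = max over allowed piece i of (p[i] + r[k−i]) − 2 per cut.
r[1] = 3
r[2] = 4  (first piece 1, then r[1]=3)
r[3] = 6
r[4] = 11
r[5] = 18
r[6] = 19  (first piece 1, then r[5]=18)
r[7] = 24
r[8] = 25  (first piece 1, then r[7]=24)
r[9] = 41
r[10] = 42  (first piece 1, then r[9]=41)
r[11] = 43  (first piece 1, then r[10]=42)
r[12] = 45  (first piece 3, then r[9]=41)
One optimal plan: pieces 9 + 3 (1 cut) → €47 − €2 = €45.

45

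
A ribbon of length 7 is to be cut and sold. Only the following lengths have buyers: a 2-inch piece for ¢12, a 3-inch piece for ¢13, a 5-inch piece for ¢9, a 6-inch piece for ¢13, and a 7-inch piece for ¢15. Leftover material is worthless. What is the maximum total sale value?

Let f[k] be the best obtainable value from length k. For each k, try every first piece i and keep the best of price[i] + f[k−i].
f[1] = 0
f[2] = 12
f[3] = 13
f[4] = 24  (first piece 2, then f[2]=12)
f[5] = 25  (first piece 2, then f[3]=13)
f[6] = 36  (first piece 2, then f[4]=24)
f[7] = 37  (first piece 2, then f[5]=25)
One optimal cutting: 3 + 2 + 2 → ¢37.

37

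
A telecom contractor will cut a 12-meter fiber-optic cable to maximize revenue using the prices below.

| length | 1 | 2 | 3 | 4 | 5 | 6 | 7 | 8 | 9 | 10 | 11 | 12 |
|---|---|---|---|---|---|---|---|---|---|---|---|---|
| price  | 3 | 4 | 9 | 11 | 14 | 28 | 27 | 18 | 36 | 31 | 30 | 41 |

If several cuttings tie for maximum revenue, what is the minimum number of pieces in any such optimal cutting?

2

Let r[k] be the best obtainable value from length k. For each k, try every first piece i and keep the best of price[i] + r[k−i].
r[1] = 3
r[2] = 6  (first piece 1, then r[1]=3)
r[3] = 9  (first piece 1, then r[2]=6)
r[4] = 12  (first piece 1, then r[3]=9)
r[5] = 15  (first piece 1, then r[4]=12)
r[6] = 28
r[7] = 31  (first piece 1, then r[6]=28)
r[8] = 34  (first piece 1, then r[7]=31)
r[9] = 37  (first piece 1, then r[8]=34)
r[10] = 40  (first piece 1, then r[9]=37)
r[11] = 43  (first piece 1, then r[10]=40)
r[12] = 56  (first piece 6, then r[6]=28)
Maximum revenue is $56.
Now minimize piece count subject to staying optimal: for each k, pieces[k] = 1 + min over i with p[i]+r[k−i]=r[k] of pieces[k−i].
pieces[9] = 2
pieces[10] = 3
pieces[11] = 4
pieces[12] = 2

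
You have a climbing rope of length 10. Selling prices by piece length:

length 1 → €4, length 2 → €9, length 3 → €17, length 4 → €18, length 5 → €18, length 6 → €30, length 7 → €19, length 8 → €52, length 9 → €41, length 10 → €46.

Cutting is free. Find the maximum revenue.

61

Build R[k] bottom-up: R[k] = max over allowed piece i of (p[i] + R[k−i]).
R[1] = 4
R[2] = max(4+4, 9+0) = 9
R[3] = max(4+9, 9+4, 17+0) = 17
R[4] = max(4+17, 9+9, 17+4, 18+0) = 21
R[5] = max(4+21, 9+17, 17+9, 18+4, 18+0) = 26
R[6] = max(4+26, 9+21, 17+17, 18+9, 18+4, 30+0) = 34
R[7] = max(4+34, 9+26, 17+21, …, 30+4, 19+0) = 38
R[8] = max(4+38, 9+34, 17+26, …, 19+4, 52+0) = 52
R[9] = max(4+52, 9+38, 17+34, …, 52+4, 41+0) = 56
R[10] = max(4+56, 9+52, 17+38, …, 41+4, 46+0) = 61
One optimal cutting: 8 + 2 → €52 + €9 = €61.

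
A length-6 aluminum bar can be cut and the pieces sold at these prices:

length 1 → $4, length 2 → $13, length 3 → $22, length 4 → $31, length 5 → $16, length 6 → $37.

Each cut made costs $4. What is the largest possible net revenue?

40

Build net[k] bottom-up: net[k] = max over allowed piece i of (p[i] + net[k−i]) − 4 per cut.
net[1] = 4
net[2] = 13
net[3] = 22
net[4] = 31
net[5] = 31  (first piece 1, then net[4]=31)
net[6] = 40  (first piece 2, then net[4]=31)
One optimal plan: pieces 4 + 2 (1 cut) → $44 − $4 = $40.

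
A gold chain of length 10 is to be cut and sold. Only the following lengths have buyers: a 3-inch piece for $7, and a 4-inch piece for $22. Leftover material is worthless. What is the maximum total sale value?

Build best[k] bottom-up: best[k] = max over allowed piece i of (p[i] + best[k−i]).
best[1] = 0
best[2] = 0
best[3] = 7
best[4] = 22
best[5] = 22
best[6] = 22
best[7] = 29  (first piece 3, then best[4]=22)
best[8] = 44  (first piece 4, then best[4]=22)
best[9] = 44
best[10] = 44
One optimal cutting: pieces 4 + 4 with 2 inches of scrap → $44.

44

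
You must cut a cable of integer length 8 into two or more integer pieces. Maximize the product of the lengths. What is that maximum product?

Define m[k] = max over 1≤i<k of i · max(k−i, m[k−i]); the inner max lets the remainder stay uncut if that's better.
m[2] = 1*max(1,0) = 1*1 = 1
m[3] = max(1*2, 2*1) = 2
m[4] = max(1*3, 2*2, 3*1) = 4
m[5] = max(1*4, 2*3, 3*2, 4*1) = 6
m[6] = max(1*6, 2*4, 3*3, 4*2, 5*1) = 9
m[7] = max(1*9, 2*6, 3*4, 4*3, 5*2, 6*1) = 12
m[8] = max(1*12, 2*9, 3*6, …, 6*2, 7*1) = 18
One optimal split: 3 + 3 + 2; product 3*3*2 = 18.

18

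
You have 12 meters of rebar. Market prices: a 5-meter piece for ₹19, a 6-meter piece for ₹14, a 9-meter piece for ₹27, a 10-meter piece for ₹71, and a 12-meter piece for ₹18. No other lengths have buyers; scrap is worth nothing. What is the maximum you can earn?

71

Build best[k] bottom-up: best[k] = max over allowed piece i of (p[i] + best[k−i]).
best[1] = 0
best[2] = 0
best[3] = 0
best[4] = 0
best[5] = 19
best[6] = 19
best[7] = 19
best[8] = 19
best[9] = 27
best[10] = 71
best[11] = 71
best[12] = 71
One optimal cutting: pieces 10 with 2 meters of scrap → ₹71.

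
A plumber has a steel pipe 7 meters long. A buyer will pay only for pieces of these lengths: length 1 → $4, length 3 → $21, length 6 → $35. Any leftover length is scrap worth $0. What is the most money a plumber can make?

46

Let f[k] be the best obtainable value from length k. For each k, try every first piece i and keep the best of price[i] + f[k−i].
f[1] = 4
f[2] = 8  (first piece 1, then f[1]=4)
f[3] = max(4+8, 21+0) = 21
f[4] = max(4+21, 21+4) = 25
f[5] = max(4+25, 21+8) = 29
f[6] = max(4+29, 21+21, 35+0) = 42
f[7] = max(4+42, 21+25, 35+4) = 46
One optimal cutting: 3 + 3 + 1 → $46.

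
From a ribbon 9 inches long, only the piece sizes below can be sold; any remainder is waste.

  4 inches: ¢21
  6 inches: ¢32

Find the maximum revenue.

42

Consider every possible first cut. best[k] is the best of p[i]+best[k−i] over all sellable i≤k.
best[1] = 0
best[2] = 0
best[3] = 0
best[4] = 21
best[5] = 21
best[6] = 32
best[7] = 32
best[8] = 42  (first piece 4, then best[4]=21)
best[9] = 42
One optimal cutting: pieces 4 + 4 with 1 inch of scrap → ¢42.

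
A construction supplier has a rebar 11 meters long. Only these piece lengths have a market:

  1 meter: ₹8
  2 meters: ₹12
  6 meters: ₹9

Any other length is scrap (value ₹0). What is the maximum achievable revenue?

88

Let r[k] be the best obtainable value from length k. For each k, try every first piece i and keep the best of price[i] + r[k−i].
r[1] = 8
r[2] = 16  (first piece 1, then r[1]=8)
r[3] = 24  (first piece 1, then r[2]=16)
r[4] = 32  (first piece 1, then r[3]=24)
r[5] = 40  (first piece 1, then r[4]=32)
r[6] = 48  (first piece 1, then r[5]=40)
r[7] = 56  (first piece 1, then r[6]=48)
r[8] = 64  (first piece 1, then r[7]=56)
r[9] = 72  (first piece 1, then r[8]=64)
r[10] = 80  (first piece 1, then r[9]=72)
r[11] = 88  (first piece 1, then r[10]=80)
One optimal cutting: 1 + 1 + 1 + 1 + 1 + 1 + 1 + 1 + 1 + 1 + 1 → ₹88.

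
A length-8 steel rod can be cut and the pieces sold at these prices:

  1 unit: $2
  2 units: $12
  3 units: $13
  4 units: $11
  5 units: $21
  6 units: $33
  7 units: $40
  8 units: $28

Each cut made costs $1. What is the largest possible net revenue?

45

Build net[k] bottom-up: net[k] = max over allowed piece i of (p[i] + net[k−i]) − 1 per cut.
net[1] = 2
net[2] = max(2+2-1, 12+0) = 12
net[3] = max(2+12-1, 12+2-1, 13+0) = 13
net[4] = max(2+13-1, 12+12-1, 13+2-1, 11+0) = 23
net[5] = max(2+23-1, 12+13-1, 13+12-1, 11+2-1, 21+0) = 24
net[6] = max(2+24-1, 12+23-1, 13+13-1, 11+12-1, 21+2-1, 33+0) = 34
net[7] = max(2+34-1, 12+24-1, 13+23-1, …, 33+2-1, 40+0) = 40
net[8] = max(2+40-1, 12+34-1, 13+24-1, …, 40+2-1, 28+0) = 45
One optimal plan: pieces 2 + 2 + 2 + 2 (3 cuts) → $48 − $3 = $45.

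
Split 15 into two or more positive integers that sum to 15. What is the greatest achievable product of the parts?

243

Fill g[k] for k=2..15: at each k try every first piece i and multiply by the better of (k−i) uncut or g[k−i].
Small cases: g[2]=1, g[3]=2, g[4]=4, g[5]=6, g[6]=9, g[7]=12, g[8]=18, g[9]=27, g[10]=36.
g[11] = max(1·36, 2·27, 3·18, …, 9·2, 10·1) = 54
g[12] = max(1·54, 2·36, 3·27, …, 10·2, 11·1) = 81
g[13] = max(1·81, 2·54, 3·36, …, 11·2, 12·1) = 108
g[14] = max(1·108, 2·81, 3·54, …, 12·2, 13·1) = 162
g[15] = max(1·162, 2·108, 3·81, …, 13·2, 14·1) = 243
One optimal split: 3 + 3 + 3 + 3 + 3; product 3·3·3·3·3 = 243.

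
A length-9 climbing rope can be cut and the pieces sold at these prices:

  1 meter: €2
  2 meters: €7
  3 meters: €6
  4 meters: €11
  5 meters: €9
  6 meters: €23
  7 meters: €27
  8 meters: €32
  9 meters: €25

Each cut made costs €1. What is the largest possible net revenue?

Let r[k] be the best obtainable value from length k. For each k, try every first piece i and keep the best of price[i] + r[k−i] minus the 1 cut fee when i<k.
r[1] = 2
r[2] = 7
r[3] = 8  (first piece 1, then r[2]=7)
r[4] = 13  (first piece 2, then r[2]=7)
r[5] = 14  (first piece 1, then r[4]=13)
r[6] = 23
r[7] = 27
r[8] = 32
r[9] = 33  (first piece 1, then r[8]=32)
One optimal plan: pieces 8 + 1 (1 cut) → €34 − €1 = €33.

33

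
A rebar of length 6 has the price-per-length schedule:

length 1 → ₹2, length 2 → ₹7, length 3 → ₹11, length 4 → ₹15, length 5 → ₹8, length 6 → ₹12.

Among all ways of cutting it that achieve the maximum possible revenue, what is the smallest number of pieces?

2

Build r[k] bottom-up: r[k] = max over allowed piece i of (p[i] + r[k−i]).
r[1] = 2
r[2] = max(2+2, 7+0) = 7
r[3] = max(2+7, 7+2, 11+0) = 11
r[4] = max(2+11, 7+7, 11+2, 15+0) = 15
r[5] = max(2+15, 7+11, 11+7, 15+2, 8+0) = 18
r[6] = max(2+18, 7+15, 11+11, 15+7, 8+2, 12+0) = 22
Maximum revenue is ₹22.
Now minimize piece count subject to staying optimal: for each k, pieces[k] = 1 + min over i with p[i]+r[k−i]=r[k] of pieces[k−i].
pieces[3] = 1
pieces[4] = 1
pieces[5] = 2
pieces[6] = 2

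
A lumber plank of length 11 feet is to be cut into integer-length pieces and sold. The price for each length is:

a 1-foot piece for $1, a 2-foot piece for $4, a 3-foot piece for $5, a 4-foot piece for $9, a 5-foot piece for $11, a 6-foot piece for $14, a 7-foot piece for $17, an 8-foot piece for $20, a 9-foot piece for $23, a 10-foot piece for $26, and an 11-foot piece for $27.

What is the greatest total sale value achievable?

27

Let r[k] be the best obtainable value from length k. For each k, try every first piece i and keep the best of price[i] + r[k−i].
r[1] = 1
r[2] = max(1+1, 4+0) = 4
r[3] = max(1+4, 4+1, 5+0) = 5
r[4] = max(1+5, 4+4, 5+1, 9+0) = 9
r[5] = max(1+9, 4+5, 5+4, 9+1, 11+0) = 11
r[6] = max(1+11, 4+9, 5+5, 9+4, 11+1, 14+0) = 14
r[7] = max(1+14, 4+11, 5+9, …, 14+1, 17+0) = 17
r[8] = max(1+17, 4+14, 5+11, …, 17+1, 20+0) = 20
r[9] = max(1+20, 4+17, 5+14, …, 20+1, 23+0) = 23
r[10] = max(1+23, 4+20, 5+17, …, 23+1, 26+0) = 26
r[11] = max(1+26, 4+23, 5+20, …, 26+1, 27+0) = 27
One optimal cutting: 10 + 1 → $26 + $1 = $27.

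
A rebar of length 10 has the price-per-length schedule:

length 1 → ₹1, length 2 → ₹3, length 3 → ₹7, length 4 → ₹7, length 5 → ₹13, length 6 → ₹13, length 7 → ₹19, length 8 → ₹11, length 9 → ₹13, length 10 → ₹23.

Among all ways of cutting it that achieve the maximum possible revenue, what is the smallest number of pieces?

2

Build r[k] bottom-up: r[k] = max over allowed piece i of (p[i] + r[k−i]).
r[1] = 1
r[2] = 3
r[3] = 7
r[4] = 8  (first piece 1, then r[3]=7)
r[5] = 13
r[6] = 14  (first piece 1, then r[5]=13)
r[7] = 19
r[8] = 20  (first piece 1, then r[7]=19)
r[9] = 22  (first piece 2, then r[7]=19)
r[10] = 26  (first piece 3, then r[7]=19)
Maximum revenue is ₹26.
Now minimize piece count subject to staying optimal: for each k, pieces[k] = 1 + min over i with p[i]+r[k−i]=r[k] of pieces[k−i].
pieces[7] = 1
pieces[8] = 2
pieces[9] = 2
pieces[10] = 2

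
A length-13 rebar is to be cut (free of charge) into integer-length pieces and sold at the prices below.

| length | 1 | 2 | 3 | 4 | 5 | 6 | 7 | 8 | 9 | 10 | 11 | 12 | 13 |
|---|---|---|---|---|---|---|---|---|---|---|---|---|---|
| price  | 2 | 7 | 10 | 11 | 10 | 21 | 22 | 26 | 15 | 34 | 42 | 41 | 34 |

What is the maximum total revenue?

49

Build v[k] bottom-up: v[k] = max over allowed piece i of (p[i] + v[k−i]).
v[1] = 2
v[2] = 7
v[3] = 10
v[4] = 14  (first piece 2, then v[2]=7)
v[5] = 17  (first piece 2, then v[3]=10)
v[6] = 21  (first piece 2, then v[4]=14)
v[7] = 24  (first piece 2, then v[5]=17)
v[8] = 28  (first piece 2, then v[6]=21)
v[9] = 31  (first piece 2, then v[7]=24)
v[10] = 35  (first piece 2, then v[8]=28)
v[11] = 42
v[12] = 44  (first piece 1, then v[11]=42)
v[13] = 49  (first piece 2, then v[11]=42)
One optimal cutting: 11 + 2 → ₹42 + ₹7 = ₹49.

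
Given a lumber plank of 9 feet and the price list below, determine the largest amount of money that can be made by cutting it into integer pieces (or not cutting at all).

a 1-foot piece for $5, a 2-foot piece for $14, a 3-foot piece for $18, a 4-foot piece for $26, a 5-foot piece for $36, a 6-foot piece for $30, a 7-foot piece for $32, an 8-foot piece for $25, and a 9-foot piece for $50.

Let best[k] be the best obtainable value from length k. For each k, try every first piece i and keep the best of price[i] + best[k−i].
best[1] = 5
best[2] = 14
best[3] = 19  (first piece 1, then best[2]=14)
best[4] = 28  (first piece 2, then best[2]=14)
best[5] = 36
best[6] = 42  (first piece 2, then best[4]=28)
best[7] = 50  (first piece 2, then best[5]=36)
best[8] = 56  (first piece 2, then best[6]=42)
best[9] = 64  (first piece 2, then best[7]=50)
One optimal cutting: 5 + 2 + 2 → $36 + $14 + $14 = $64.

64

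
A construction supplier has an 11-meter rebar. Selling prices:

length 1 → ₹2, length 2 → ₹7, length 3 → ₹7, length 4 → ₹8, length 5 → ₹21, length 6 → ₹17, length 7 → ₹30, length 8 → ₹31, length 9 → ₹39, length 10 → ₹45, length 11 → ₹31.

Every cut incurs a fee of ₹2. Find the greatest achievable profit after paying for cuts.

45

Let v[k] be the best obtainable value from length k. For each k, try every first piece i and keep the best of price[i] + v[k−i] minus the 2 cut fee when i<k.
v[1] = 2
v[2] = 7
v[3] = 7  (first piece 1, then v[2]=7)
v[4] = 12  (first piece 2, then v[2]=7)
v[5] = 21
v[6] = 21  (first piece 1, then v[5]=21)
v[7] = 30
v[8] = 31
v[9] = 39
v[10] = 45
v[11] = 45  (first piece 1, then v[10]=45)
One optimal plan: pieces 10 + 1 (1 cut) → ₹47 − ₹2 = ₹45.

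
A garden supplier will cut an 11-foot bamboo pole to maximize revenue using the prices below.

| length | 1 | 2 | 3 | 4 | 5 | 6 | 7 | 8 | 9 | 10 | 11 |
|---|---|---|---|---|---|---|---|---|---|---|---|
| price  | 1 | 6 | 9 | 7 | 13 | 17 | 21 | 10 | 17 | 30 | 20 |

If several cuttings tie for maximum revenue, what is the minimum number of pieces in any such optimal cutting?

Build r[k] bottom-up: r[k] = max over allowed piece i of (p[i] + r[k−i]).
r[1] = 1
r[2] = max(1+1, 6+0) = 6
r[3] = max(1+6, 6+1, 9+0) = 9
r[4] = max(1+9, 6+6, 9+1, 7+0) = 12
r[5] = max(1+12, 6+9, 9+6, 7+1, 13+0) = 15
r[6] = max(1+15, 6+12, 9+9, 7+6, 13+1, 17+0) = 18
r[7] = max(1+18, 6+15, 9+12, …, 17+1, 21+0) = 21
r[8] = max(1+21, 6+18, 9+15, …, 21+1, 10+0) = 24
r[9] = max(1+24, 6+21, 9+18, …, 10+1, 17+0) = 27
r[10] = max(1+27, 6+24, 9+21, …, 17+1, 30+0) = 30
r[11] = max(1+30, 6+27, 9+24, …, 30+1, 20+0) = 33
Maximum revenue is $33.
Now minimize piece count subject to staying optimal: for each k, pieces[k] = 1 + min over i with p[i]+r[k−i]=r[k] of pieces[k−i].
pieces[8] = 3
pieces[9] = 2
pieces[10] = 1
pieces[11] = 3

3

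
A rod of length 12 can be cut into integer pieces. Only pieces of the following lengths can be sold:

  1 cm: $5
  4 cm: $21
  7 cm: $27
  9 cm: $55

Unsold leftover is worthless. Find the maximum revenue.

Consider every possible first cut. best[k] is the best of p[i]+best[k−i] over all sellable i≤k.
best[1] = 5
best[2] = 10  (first piece 1, then best[1]=5)
best[3] = 15  (first piece 1, then best[2]=10)
best[4] = max(5+15, 21+0) = 21
best[5] = max(5+21, 21+5) = 26
best[6] = max(5+26, 21+10) = 31
best[7] = max(5+31, 21+15, 27+0) = 36
best[8] = max(5+36, 21+21, 27+5) = 42
best[9] = max(5+42, 21+26, 27+10, 55+0) = 55
best[10] = max(5+55, 21+31, 27+15, 55+5) = 60
best[11] = max(5+60, 21+36, 27+21, 55+10) = 65
best[12] = max(5+65, 21+42, 27+26, 55+15) = 70
One optimal cutting: 9 + 1 + 1 + 1 → $70.

70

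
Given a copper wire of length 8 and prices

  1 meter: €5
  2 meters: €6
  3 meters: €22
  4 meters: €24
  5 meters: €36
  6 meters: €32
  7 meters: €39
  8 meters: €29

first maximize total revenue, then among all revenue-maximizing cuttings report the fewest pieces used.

2

Build r[k] bottom-up: r[k] = max over allowed piece i of (p[i] + r[k−i]).
r[1] = 5
r[2] = 10  (first piece 1, then r[1]=5)
r[3] = 22
r[4] = 27  (first piece 1, then r[3]=22)
r[5] = 36
r[6] = 44  (first piece 3, then r[3]=22)
r[7] = 49  (first piece 1, then r[6]=44)
r[8] = 58  (first piece 3, then r[5]=36)
Maximum revenue is €58.
Now minimize piece count subject to staying optimal: for each k, pieces[k] = 1 + min over i with p[i]+r[k−i]=r[k] of pieces[k−i].
pieces[5] = 1
pieces[6] = 2
pieces[7] = 3
pieces[8] = 2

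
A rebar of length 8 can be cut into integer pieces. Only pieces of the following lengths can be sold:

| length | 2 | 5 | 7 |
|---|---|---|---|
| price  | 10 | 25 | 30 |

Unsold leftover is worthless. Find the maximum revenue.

Let r[k] be the best obtainable value from length k. For each k, try every first piece i and keep the best of price[i] + r[k−i].
r[1] = 0
r[2] = 10
r[3] = 10
r[4] = 20  (first piece 2, then r[2]=10)
r[5] = max(10+10, 25+0) = 25
r[6] = max(10+20, 25+0) = 30
r[7] = max(10+25, 25+10, 30+0) = 35
r[8] = max(10+30, 25+10, 30+0) = 40
One optimal cutting: 2 + 2 + 2 + 2 → ₹40.

40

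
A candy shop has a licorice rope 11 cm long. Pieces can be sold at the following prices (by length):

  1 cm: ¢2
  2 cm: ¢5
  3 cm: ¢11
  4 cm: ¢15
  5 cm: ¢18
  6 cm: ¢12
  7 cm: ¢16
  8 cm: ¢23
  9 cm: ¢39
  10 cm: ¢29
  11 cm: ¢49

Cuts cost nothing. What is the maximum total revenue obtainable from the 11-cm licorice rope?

49

Consider every possible first cut. best[k] is the best of p[i]+best[k−i] over all sellable i≤k.
best[1] = 2
best[2] = max(2+2, 5+0) = 5
best[3] = max(2+5, 5+2, 11+0) = 11
best[4] = max(2+11, 5+5, 11+2, 15+0) = 15
best[5] = max(2+15, 5+11, 11+5, 15+2, 18+0) = 18
best[6] = max(2+18, 5+15, 11+11, 15+5, 18+2, 12+0) = 22
best[7] = max(2+22, 5+18, 11+15, …, 12+2, 16+0) = 26
best[8] = max(2+26, 5+22, 11+18, …, 16+2, 23+0) = 30
best[9] = max(2+30, 5+26, 11+22, …, 23+2, 39+0) = 39
best[10] = max(2+39, 5+30, 11+26, …, 39+2, 29+0) = 41
best[11] = max(2+41, 5+39, 11+30, …, 29+2, 49+0) = 49
Best is to sell the whole 11-cm piece uncut for ¢49.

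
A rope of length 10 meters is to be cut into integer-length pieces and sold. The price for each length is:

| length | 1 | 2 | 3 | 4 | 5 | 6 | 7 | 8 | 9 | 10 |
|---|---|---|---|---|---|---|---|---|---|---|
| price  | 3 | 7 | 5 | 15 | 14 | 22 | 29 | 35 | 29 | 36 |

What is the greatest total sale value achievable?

Consider every possible first cut. v[k] is the best of p[i]+v[k−i] over all sellable i≤k.
v[1] = 3
v[2] = max(3+3, 7+0) = 7
v[3] = max(3+7, 7+3, 5+0) = 10
v[4] = max(3+10, 7+7, 5+3, 15+0) = 15
v[5] = max(3+15, 7+10, 5+7, 15+3, 14+0) = 18
v[6] = max(3+18, 7+15, 5+10, 15+7, 14+3, 22+0) = 22
v[7] = max(3+22, 7+18, 5+15, …, 22+3, 29+0) = 29
v[8] = max(3+29, 7+22, 5+18, …, 29+3, 35+0) = 35
v[9] = max(3+35, 7+29, 5+22, …, 35+3, 29+0) = 38
v[10] = max(3+38, 7+35, 5+29, …, 29+3, 36+0) = 42
One optimal cutting: 8 + 2 → $35 + $7 = $42.

42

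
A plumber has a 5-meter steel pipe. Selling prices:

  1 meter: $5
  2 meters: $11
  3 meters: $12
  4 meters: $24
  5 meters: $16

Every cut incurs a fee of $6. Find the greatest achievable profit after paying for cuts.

23

Build r[k] bottom-up: r[k] = max over allowed piece i of (p[i] + r[k−i]) − 6 per cut.
r[1] = 5
r[2] = max(5+5-6, 11+0) = 11
r[3] = max(5+11-6, 11+5-6, 12+0) = 12
r[4] = max(5+12-6, 11+11-6, 12+5-6, 24+0) = 24
r[5] = max(5+24-6, 11+12-6, 12+11-6, 24+5-6, 16+0) = 23
One optimal plan: pieces 4 + 1 (1 cut) → $29 − $6 = $23.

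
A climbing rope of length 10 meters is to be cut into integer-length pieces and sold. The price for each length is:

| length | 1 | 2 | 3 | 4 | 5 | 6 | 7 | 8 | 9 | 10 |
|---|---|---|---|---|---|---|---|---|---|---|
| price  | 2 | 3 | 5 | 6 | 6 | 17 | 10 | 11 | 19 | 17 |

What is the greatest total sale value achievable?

Consider every possible first cut. v[k] is the best of p[i]+v[k−i] over all sellable i≤k.
v[1] = 2
v[2] = 4  (first piece 1, then v[1]=2)
v[3] = 6  (first piece 1, then v[2]=4)
v[4] = 8  (first piece 1, then v[3]=6)
v[5] = 10  (first piece 1, then v[4]=8)
v[6] = 17
v[7] = 19  (first piece 1, then v[6]=17)
v[8] = 21  (first piece 1, then v[7]=19)
v[9] = 23  (first piece 1, then v[8]=21)
v[10] = 25  (first piece 1, then v[9]=23)
One optimal cutting: 6 + 1 + 1 + 1 + 1 → €17 + €2 + €2 + €2 + €2 = €25.

25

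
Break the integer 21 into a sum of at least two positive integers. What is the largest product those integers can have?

2187

Let prod[k] be the best product for length k (with at least one cut). For each first piece i, the rest contributes max(k−i, prod[k−i]).
Small cases: prod[2]=1, prod[3]=2, prod[4]=4, prod[5]=6, prod[6]=9, prod[7]=12, prod[8]=18, prod[9]=27, prod[10]=36, prod[11]=54, prod[12]=81, prod[13]=108, prod[14]=162, prod[15]=243.
prod[16] = 2×max(14,162) = 2×162 = 324
prod[17] = 2×max(15,243) = 2×243 = 486
prod[18] = 3×max(15,243) = 3×243 = 729
prod[19] = 2×max(17,486) = 2×486 = 972
prod[20] = 2×max(18,729) = 2×729 = 1458
prod[21] = 3×max(18,729) = 3×729 = 2187
One optimal split: 3 + 3 + 3 + 3 + 3 + 3 + 3; product 3×3×3×3×3×3×3 = 2187.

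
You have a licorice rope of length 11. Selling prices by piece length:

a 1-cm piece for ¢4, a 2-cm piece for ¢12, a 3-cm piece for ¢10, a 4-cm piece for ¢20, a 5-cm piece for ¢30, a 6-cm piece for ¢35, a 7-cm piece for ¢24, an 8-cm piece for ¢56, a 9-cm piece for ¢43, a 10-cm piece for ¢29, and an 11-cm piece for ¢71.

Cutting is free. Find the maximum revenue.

72

Build r[k] bottom-up: r[k] = max over allowed piece i of (p[i] + r[k−i]).
r[1] = 4
r[2] = max(4+4, 12+0) = 12
r[3] = max(4+12, 12+4, 10+0) = 16
r[4] = max(4+16, 12+12, 10+4, 20+0) = 24
r[5] = max(4+24, 12+16, 10+12, 20+4, 30+0) = 30
r[6] = max(4+30, 12+24, 10+16, 20+12, 30+4, 35+0) = 36
r[7] = max(4+36, 12+30, 10+24, …, 35+4, 24+0) = 42
r[8] = max(4+42, 12+36, 10+30, …, 24+4, 56+0) = 56
r[9] = max(4+56, 12+42, 10+36, …, 56+4, 43+0) = 60
r[10] = max(4+60, 12+56, 10+42, …, 43+4, 29+0) = 68
r[11] = max(4+68, 12+60, 10+56, …, 29+4, 71+0) = 72
One optimal cutting: 8 + 2 + 1 → ¢56 + ¢12 + ¢4 = ¢72.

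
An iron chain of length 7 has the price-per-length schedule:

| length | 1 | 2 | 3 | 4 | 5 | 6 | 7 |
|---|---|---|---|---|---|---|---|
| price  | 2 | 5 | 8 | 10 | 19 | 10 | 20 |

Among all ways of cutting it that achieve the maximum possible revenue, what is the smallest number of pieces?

Consider every possible first cut. r[k] is the best of p[i]+r[k−i] over all sellable i≤k.
r[1] = 2
r[2] = 5
r[3] = 8
r[4] = 10  (first piece 1, then r[3]=8)
r[5] = 19
r[6] = 21  (first piece 1, then r[5]=19)
r[7] = 24  (first piece 2, then r[5]=19)
Maximum revenue is $24.
Now minimize piece count subject to staying optimal: for each k, pieces[k] = 1 + min over i with p[i]+r[k−i]=r[k] of pieces[k−i].
pieces[4] = 1
pieces[5] = 1
pieces[6] = 2
pieces[7] = 2

2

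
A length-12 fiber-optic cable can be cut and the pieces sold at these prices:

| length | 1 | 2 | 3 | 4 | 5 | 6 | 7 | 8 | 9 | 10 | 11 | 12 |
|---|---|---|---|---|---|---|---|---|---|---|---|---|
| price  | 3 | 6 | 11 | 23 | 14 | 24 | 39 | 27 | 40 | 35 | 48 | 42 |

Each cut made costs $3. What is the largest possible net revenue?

63

Build r[k] bottom-up: r[k] = max over allowed piece i of (p[i] + r[k−i]) − 3 per cut.
r[1] = 3
r[2] = max(3+3-3, 6+0) = 6
r[3] = max(3+6-3, 6+3-3, 11+0) = 11
r[4] = max(3+11-3, 6+6-3, 11+3-3, 23+0) = 23
r[5] = max(3+23-3, 6+11-3, 11+6-3, 23+3-3, 14+0) = 23
r[6] = max(3+23-3, 6+23-3, 11+11-3, 23+6-3, 14+3-3, 24+0) = 26
r[7] = max(3+26-3, 6+23-3, 11+23-3, …, 24+3-3, 39+0) = 39
r[8] = max(3+39-3, 6+26-3, 11+23-3, …, 39+3-3, 27+0) = 43
r[9] = max(3+43-3, 6+39-3, 11+26-3, …, 27+3-3, 40+0) = 43
r[10] = max(3+43-3, 6+43-3, 11+39-3, …, 40+3-3, 35+0) = 47
r[11] = max(3+47-3, 6+43-3, 11+43-3, …, 35+3-3, 48+0) = 59
r[12] = max(3+59-3, 6+47-3, 11+43-3, …, 48+3-3, 42+0) = 63
One optimal plan: pieces 4 + 4 + 4 (2 cuts) → $69 − $6 = $63.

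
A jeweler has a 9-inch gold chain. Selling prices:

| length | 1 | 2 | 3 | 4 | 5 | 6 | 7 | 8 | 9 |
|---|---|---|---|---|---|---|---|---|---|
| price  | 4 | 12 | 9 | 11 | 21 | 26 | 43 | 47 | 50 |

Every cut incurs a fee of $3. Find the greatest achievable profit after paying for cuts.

52

Build net[k] bottom-up: net[k] = max over allowed piece i of (p[i] + net[k−i]) − 3 per cut.
net[1] = 4
net[2] = max(4+4-3, 12+0) = 12
net[3] = max(4+12-3, 12+4-3, 9+0) = 13
net[4] = max(4+13-3, 12+12-3, 9+4-3, 11+0) = 21
net[5] = max(4+21-3, 12+13-3, 9+12-3, 11+4-3, 21+0) = 22
net[6] = max(4+22-3, 12+21-3, 9+13-3, 11+12-3, 21+4-3, 26+0) = 30
net[7] = max(4+30-3, 12+22-3, 9+21-3, …, 26+4-3, 43+0) = 43
net[8] = max(4+43-3, 12+30-3, 9+22-3, …, 43+4-3, 47+0) = 47
net[9] = max(4+47-3, 12+43-3, 9+30-3, …, 47+4-3, 50+0) = 52
One optimal plan: pieces 7 + 2 (1 cut) → $55 − $3 = $52.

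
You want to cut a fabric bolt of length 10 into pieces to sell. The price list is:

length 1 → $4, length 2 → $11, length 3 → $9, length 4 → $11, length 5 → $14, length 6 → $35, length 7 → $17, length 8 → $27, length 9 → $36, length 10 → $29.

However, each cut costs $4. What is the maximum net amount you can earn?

49

Let r[k] be the best obtainable value from length k. For each k, try every first piece i and keep the best of price[i] + r[k−i] minus the 4 cut fee when i<k.
r[1] = 4
r[2] = max(4+4-4, 11+0) = 11
r[3] = max(4+11-4, 11+4-4, 9+0) = 11
r[4] = max(4+11-4, 11+11-4, 9+4-4, 11+0) = 18
r[5] = max(4+18-4, 11+11-4, 9+11-4, 11+4-4, 14+0) = 18
r[6] = max(4+18-4, 11+18-4, 9+11-4, 11+11-4, 14+4-4, 35+0) = 35
r[7] = max(4+35-4, 11+18-4, 9+18-4, …, 35+4-4, 17+0) = 35
r[8] = max(4+35-4, 11+35-4, 9+18-4, …, 17+4-4, 27+0) = 42
r[9] = max(4+42-4, 11+35-4, 9+35-4, …, 27+4-4, 36+0) = 42
r[10] = max(4+42-4, 11+42-4, 9+35-4, …, 36+4-4, 29+0) = 49
One optimal plan: pieces 6 + 2 + 2 (2 cuts) → $57 − $8 = $49.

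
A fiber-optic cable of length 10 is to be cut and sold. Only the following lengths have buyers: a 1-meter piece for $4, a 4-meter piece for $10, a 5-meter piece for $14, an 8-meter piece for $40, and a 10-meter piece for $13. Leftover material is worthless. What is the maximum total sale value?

48

Consider every possible first cut. r[k] is the best of p[i]+r[k−i] over all sellable i≤k.
r[1] = 4
r[2] = 8  (first piece 1, then r[1]=4)
r[3] = 12  (first piece 1, then r[2]=8)
r[4] = 16  (first piece 1, then r[3]=12)
r[5] = 20  (first piece 1, then r[4]=16)
r[6] = 24  (first piece 1, then r[5]=20)
r[7] = 28  (first piece 1, then r[6]=24)
r[8] = 40
r[9] = 44  (first piece 1, then r[8]=40)
r[10] = 48  (first piece 1, then r[9]=44)
One optimal cutting: 8 + 1 + 1 → $48.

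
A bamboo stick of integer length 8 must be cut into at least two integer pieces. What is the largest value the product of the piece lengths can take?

18

Define f[k] = max over 1≤i<k of i · max(k−i, f[k−i]); the inner max lets the remainder stay uncut if that's better.
Small cases: f[2]=1.
f[3] = 1×max(2,1) = 1×2 = 2
f[4] = 2×max(2,1) = 2×2 = 4
f[5] = 2×max(3,2) = 2×3 = 6
f[6] = 3×max(3,2) = 3×3 = 9
f[7] = 2×max(5,6) = 2×6 = 12
f[8] = 2×max(6,9) = 2×9 = 18
One optimal split: 3 + 3 + 2; product 3×3×2 = 18.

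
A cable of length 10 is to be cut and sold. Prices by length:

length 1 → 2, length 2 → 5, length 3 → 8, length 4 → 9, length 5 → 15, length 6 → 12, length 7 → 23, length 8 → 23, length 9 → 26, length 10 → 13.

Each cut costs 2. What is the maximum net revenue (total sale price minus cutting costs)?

Consider every possible first cut. v[k] is the best of p[i]+v[k−i] over all sellable i≤k, charging 2 whenever i<k.
v[1] = 2
v[2] = max(2+2-2, 5+0) = 5
v[3] = max(2+5-2, 5+2-2, 8+0) = 8
v[4] = max(2+8-2, 5+5-2, 8+2-2, 9+0) = 9
v[5] = max(2+9-2, 5+8-2, 8+5-2, 9+2-2, 15+0) = 15
v[6] = max(2+15-2, 5+9-2, 8+8-2, 9+5-2, 15+2-2, 12+0) = 15
v[7] = max(2+15-2, 5+15-2, 8+9-2, …, 12+2-2, 23+0) = 23
v[8] = max(2+23-2, 5+15-2, 8+15-2, …, 23+2-2, 23+0) = 23
v[9] = max(2+23-2, 5+23-2, 8+15-2, …, 23+2-2, 26+0) = 26
v[10] = max(2+26-2, 5+23-2, 8+23-2, …, 26+2-2, 13+0) = 29
One optimal plan: pieces 7 + 3 (1 cut) → 31 − 2 = 29.

29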